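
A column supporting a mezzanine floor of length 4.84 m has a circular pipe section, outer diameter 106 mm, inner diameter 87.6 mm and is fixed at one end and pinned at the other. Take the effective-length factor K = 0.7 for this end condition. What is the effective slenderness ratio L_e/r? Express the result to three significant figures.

d_o = 106 mm, d_i = 87.6 mm
I = π(d_o⁴ − d_i⁴)/64 = π(106⁴ − 87.60⁴)/64 = 3.307×10^6 mm⁴
A = 2.798×10^3 mm²;  r_min = √(I/A) = √(3.307×10^6/2.798×10^3) = 34.38 mm
L_e = K·L = 0.7 × 4.84 m = 3.388 m = 3388.0 mm
λ = L_e / r_min = 3388.0 / 34.38 = 98.6

λ ≈ 98.6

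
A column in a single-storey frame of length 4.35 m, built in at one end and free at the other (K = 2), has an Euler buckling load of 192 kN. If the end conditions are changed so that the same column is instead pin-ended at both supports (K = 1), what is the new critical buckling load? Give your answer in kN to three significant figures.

P_cr ∝ 1/K², so P_cr,new = P_cr,old × (K_old/K_new)² = 192 × (2/1)²
= 192 × 4.000 = 768 kN

P_cr ≈ 768 kN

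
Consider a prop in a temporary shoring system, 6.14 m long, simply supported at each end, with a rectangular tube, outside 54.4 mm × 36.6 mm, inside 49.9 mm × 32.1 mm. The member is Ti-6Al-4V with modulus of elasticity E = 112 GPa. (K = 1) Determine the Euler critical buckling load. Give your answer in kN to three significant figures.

P_cr ≈ 2.48 kN

Weak-axis I_min = (h_o·b_o³ − h_i·b_i³)/12 with b_o = 36.6, b_i = 32.10 mm (shorter outer/inner sides).
I_min = (54.4×36.6³ − 49.90×32.10³)/12 = 8.472×10^4 mm⁴
I = 8.472×10^4 mm⁴ = 8.472×10^-8 m⁴
Effective length L_e = K·L = 1 × 6.14 = 6.140 m
P_cr = π²EI / L_e² = π² × 112×10⁹ × 8.472×10^-8 / 6.140² = 2.484×10^3 N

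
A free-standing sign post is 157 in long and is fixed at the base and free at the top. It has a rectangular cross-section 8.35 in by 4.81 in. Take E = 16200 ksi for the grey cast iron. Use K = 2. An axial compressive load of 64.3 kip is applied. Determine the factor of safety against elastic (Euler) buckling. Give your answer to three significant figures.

Buckling occurs about the weak axis: I_min = h·b³/12 with b = 4.81 in (the shorter side).
I_min = 8.35×4.81³/12 = 77.44 in⁴
Effective length L_e = K·L = 2 × 157 = 314.0 in
P_cr = π²EI / L_e² = π² × 16200×10³ × 77.44 / 314.0² = 1.256×10^5 lb
Factor of safety n = P_cr / P = 125.57 / 64.3 = 1.95

n ≈ 1.95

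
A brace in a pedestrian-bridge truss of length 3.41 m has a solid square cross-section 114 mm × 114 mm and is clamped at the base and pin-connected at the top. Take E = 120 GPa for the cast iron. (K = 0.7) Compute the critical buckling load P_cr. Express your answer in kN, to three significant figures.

P_cr ≈ 2930 kN

I = a⁴/12 = 114⁴/12 = 1.407×10^7 mm⁴
I = 1.407×10^7 mm⁴ = 1.407×10^-5 m⁴
Effective length L_e = K·L = 0.7 × 3.41 = 2.387 m
P_cr = π²EI / L_e² = π² × 120×10⁹ × 1.407×10^-5 / 2.387² = 2.926×10^6 N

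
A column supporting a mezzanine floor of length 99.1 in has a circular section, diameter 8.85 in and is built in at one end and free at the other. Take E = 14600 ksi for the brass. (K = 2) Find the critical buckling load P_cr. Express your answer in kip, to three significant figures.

P_cr ≈ 1100 kip

I = πd⁴/64 = π×8.85⁴/64 = 301.1 in⁴
Effective length L_e = K·L = 2 × 99.1 = 198.2 in
P_cr = π²EI / L_e² = π² × 14600×10³ × 301.1 / 198.2² = 1.105×10^6 lb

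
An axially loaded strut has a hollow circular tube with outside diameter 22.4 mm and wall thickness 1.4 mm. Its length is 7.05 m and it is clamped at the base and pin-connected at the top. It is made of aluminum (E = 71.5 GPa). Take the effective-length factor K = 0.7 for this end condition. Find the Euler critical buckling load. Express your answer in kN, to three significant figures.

P_cr ≈ 0.148 kN

Inner diameter d_i = 22.4 − 2×1.4 = 19.60 mm
I = π(d_o⁴ − d_i⁴)/64 = π(22.4⁴ − 19.60⁴)/64 = 5.114×10^3 mm⁴
I = 5.114×10^3 mm⁴ = 5.114×10^-9 m⁴
Effective length L_e = K·L = 0.7 × 7.05 = 4.935 m
P_cr = π²EI / L_e² = π² × 71.5×10⁹ × 5.114×10^-9 / 4.935² = 148.2 N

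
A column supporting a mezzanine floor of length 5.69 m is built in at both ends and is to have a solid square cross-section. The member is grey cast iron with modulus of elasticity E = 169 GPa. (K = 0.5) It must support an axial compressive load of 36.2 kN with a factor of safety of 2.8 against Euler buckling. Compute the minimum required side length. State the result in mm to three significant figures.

Required P_cr = n·P = 2.8 × 36.2 = 101.4 kN
L_e = K·L = 0.5 × 5.69 = 2.845 m
Required I = P_cr·L_e²/(π²E) = 1.014×10^5 × 2.845² / (π² × 1.69×10^11) = 4.919×10^-7 m⁴
I_req = 4.919×10^5 mm⁴
Solid square: I = a⁴/12  ⇒  a = (12I)^(1/4) = (12×4.919×10^5)^(1/4) = 49.3 mm

a ≈ 49.3 mm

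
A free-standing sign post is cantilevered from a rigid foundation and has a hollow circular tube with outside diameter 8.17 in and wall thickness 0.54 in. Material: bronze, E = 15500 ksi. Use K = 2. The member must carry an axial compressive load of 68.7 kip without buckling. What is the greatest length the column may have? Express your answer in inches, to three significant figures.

L_max ≈ 230 in

Inner diameter d_i = 8.17 − 2×0.54 = 7.090 in
I = π(d_o⁴ − d_i⁴)/64 = π(8.17⁴ − 7.090⁴)/64 = 94.67 in⁴
At the buckling limit P_cr = P = 6.870×10^4 lb
From P_cr = π²EI/(K·L)²:  L = (1/K)·√(π²EI/P_cr) = (1/2)·√(π²×1.55×10^7×94.67/6.870×10^4)
L = 230 in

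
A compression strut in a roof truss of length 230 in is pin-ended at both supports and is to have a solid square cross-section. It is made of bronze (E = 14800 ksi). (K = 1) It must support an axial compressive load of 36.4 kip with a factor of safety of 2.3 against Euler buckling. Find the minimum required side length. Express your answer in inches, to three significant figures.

Required P_cr = n·P = 2.3 × 36.4 = 83.72 kip
L_e = K·L = 1 × 230 = 230.0 in
Required I = P_cr·L_e²/(π²E) = 8.372×10^4 × 230.0² / (π² × 1.48×10^7) = 30.32 in⁴
Solid square: I = a⁴/12  ⇒  a = (12I)^(1/4) = (12×30.32)^(1/4) = 4.37 in

a ≈ 4.37 in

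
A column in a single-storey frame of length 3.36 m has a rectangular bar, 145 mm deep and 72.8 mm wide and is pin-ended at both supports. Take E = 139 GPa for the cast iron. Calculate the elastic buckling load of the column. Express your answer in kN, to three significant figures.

Buckling occurs about the weak axis: I_min = h·b³/12 with b = 72.8 mm (the shorter side).
I_min = 145×72.8³/12 = 4.662×10^6 mm⁴
I = 4.662×10^6 mm⁴ = 4.662×10^-6 m⁴
Effective length L_e = K·L = 1 × 3.36 = 3.360 m
P_cr = π²EI / L_e² = π² × 139×10⁹ × 4.662×10^-6 / 3.360² = 5.665×10^5 N

P_cr ≈ 567 kN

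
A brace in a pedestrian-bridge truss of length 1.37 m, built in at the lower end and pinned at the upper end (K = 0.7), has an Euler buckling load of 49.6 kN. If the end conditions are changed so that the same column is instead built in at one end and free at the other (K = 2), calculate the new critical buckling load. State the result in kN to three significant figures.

P_cr ≈ 6.08 kN

P_cr ∝ 1/K², so P_cr,new = P_cr,old × (K_old/K_new)² = 49.6 × (0.7/2)²
= 49.6 × 0.1225 = 6.08 kN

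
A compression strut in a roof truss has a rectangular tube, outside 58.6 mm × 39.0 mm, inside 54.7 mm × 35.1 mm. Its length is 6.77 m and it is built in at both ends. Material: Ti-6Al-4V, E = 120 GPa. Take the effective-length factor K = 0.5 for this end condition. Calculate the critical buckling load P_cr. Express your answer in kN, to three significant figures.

P_cr ≈ 9.57 kN

Weak-axis I_min = (h_o·b_o³ − h_i·b_i³)/12 with b_o = 39.0, b_i = 35.10 mm (shorter outer/inner sides).
I_min = (58.6×39.0³ − 54.70×35.10³)/12 = 9.256×10^4 mm⁴
I = 9.256×10^4 mm⁴ = 9.256×10^-8 m⁴
Effective length L_e = K·L = 0.5 × 6.77 = 3.385 m
P_cr = π²EI / L_e² = π² × 120×10⁹ × 9.256×10^-8 / 3.385² = 9.567×10^3 N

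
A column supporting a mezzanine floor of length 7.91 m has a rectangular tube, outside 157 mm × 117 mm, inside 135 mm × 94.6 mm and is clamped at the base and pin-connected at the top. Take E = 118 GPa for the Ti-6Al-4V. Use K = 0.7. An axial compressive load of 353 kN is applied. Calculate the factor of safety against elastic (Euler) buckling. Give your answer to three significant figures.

Weak-axis I_min = (h_o·b_o³ − h_i·b_i³)/12 with b_o = 117, b_i = 94.60 mm (shorter outer/inner sides).
I_min = (157×117³ − 135.0×94.60³)/12 = 1.143×10^7 mm⁴
I = 1.143×10^7 mm⁴ = 1.143×10^-5 m⁴
Effective length L_e = K·L = 0.7 × 7.91 = 5.537 m
P_cr = π²EI / L_e² = π² × 118×10⁹ × 1.143×10^-5 / 5.537² = 4.342×10^5 N
Factor of safety n = P_cr / P = 434.20 / 353 = 1.23

n ≈ 1.23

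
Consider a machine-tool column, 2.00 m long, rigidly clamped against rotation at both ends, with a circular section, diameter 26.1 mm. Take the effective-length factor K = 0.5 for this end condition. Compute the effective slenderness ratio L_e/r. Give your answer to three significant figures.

λ ≈ 153

I = πd⁴/64 = π×26.1⁴/64 = 2.278×10^4 mm⁴
A = 535.0 mm²;  r_min = √(I/A) = √(2.278×10^4/535.0) = 6.525 mm
L_e = K·L = 0.5 × 2.00 m = 1.000 m = 1000.0 mm
λ = L_e / r_min = 1000.0 / 6.525 = 153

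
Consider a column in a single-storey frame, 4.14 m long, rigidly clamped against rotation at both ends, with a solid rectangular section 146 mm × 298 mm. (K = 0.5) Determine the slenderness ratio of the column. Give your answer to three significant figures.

λ ≈ 49.1

For a rectangle r_min = b/√12 = 146/√12 = 42.15 mm
L_e = K·L = 0.5 × 4.14 m = 2.070 m = 2070.0 mm
λ = L_e / r_min = 2070.0 / 42.15 = 49.1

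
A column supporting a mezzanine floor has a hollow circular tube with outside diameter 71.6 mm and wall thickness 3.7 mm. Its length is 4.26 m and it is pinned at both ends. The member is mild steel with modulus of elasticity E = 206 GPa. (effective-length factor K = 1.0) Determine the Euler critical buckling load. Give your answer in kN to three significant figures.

P_cr ≈ 51.1 kN

Inner diameter d_i = 71.6 − 2×3.7 = 64.20 mm
I = π(d_o⁴ − d_i⁴)/64 = π(71.6⁴ − 64.20⁴)/64 = 4.562×10^5 mm⁴
I = 4.562×10^5 mm⁴ = 4.562×10^-7 m⁴
Effective length L_e = K·L = 1 × 4.26 = 4.260 m
P_cr = π²EI / L_e² = π² × 206×10⁹ × 4.562×10^-7 / 4.260² = 5.111×10^4 N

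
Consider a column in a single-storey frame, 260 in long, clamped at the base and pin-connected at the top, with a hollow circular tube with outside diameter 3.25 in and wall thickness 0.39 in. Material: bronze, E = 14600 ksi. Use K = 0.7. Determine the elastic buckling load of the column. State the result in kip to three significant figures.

P_cr ≈ 15.9 kip

Inner diameter d_i = 3.25 − 2×0.39 = 2.470 in
I = π(d_o⁴ − d_i⁴)/64 = π(3.25⁴ − 2.470⁴)/64 = 3.649 in⁴
Effective length L_e = K·L = 0.7 × 260 = 182.0 in
P_cr = π²EI / L_e² = π² × 14600×10³ × 3.649 / 182.0² = 1.588×10^4 lb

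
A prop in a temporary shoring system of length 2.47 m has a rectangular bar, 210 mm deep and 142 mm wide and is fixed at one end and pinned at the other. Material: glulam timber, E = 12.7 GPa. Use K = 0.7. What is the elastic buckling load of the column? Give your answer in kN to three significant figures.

P_cr ≈ 2100 kN

Buckling occurs about the weak axis: I_min = h·b³/12 with b = 142 mm (the shorter side).
I_min = 210×142³/12 = 5.011×10^7 mm⁴
I = 5.011×10^7 mm⁴ = 5.011×10^-5 m⁴
Effective length L_e = K·L = 0.7 × 2.47 = 1.729 m
P_cr = π²EI / L_e² = π² × 12.7×10⁹ × 5.011×10^-5 / 1.729² = 2.101×10^6 N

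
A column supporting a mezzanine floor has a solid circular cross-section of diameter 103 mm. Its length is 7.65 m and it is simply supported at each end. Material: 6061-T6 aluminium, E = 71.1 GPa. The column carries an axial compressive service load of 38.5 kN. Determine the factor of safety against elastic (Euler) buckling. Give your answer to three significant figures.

I = πd⁴/64 = π×103⁴/64 = 5.525×10^6 mm⁴
I = 5.525×10^6 mm⁴ = 5.525×10^-6 m⁴
Effective length L_e = K·L = 1 × 7.65 = 7.650 m
P_cr = π²EI / L_e² = π² × 71.1×10⁹ × 5.525×10^-6 / 7.650² = 6.625×10^4 N
Factor of safety n = P_cr / P = 66.247 / 38.5 = 1.72

n ≈ 1.72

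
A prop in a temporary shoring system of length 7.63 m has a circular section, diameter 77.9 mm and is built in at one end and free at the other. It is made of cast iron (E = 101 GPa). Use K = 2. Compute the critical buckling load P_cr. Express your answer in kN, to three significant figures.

I = πd⁴/64 = π×77.9⁴/64 = 1.808×10^6 mm⁴
I = 1.808×10^6 mm⁴ = 1.808×10^-6 m⁴
Effective length L_e = K·L = 2 × 7.63 = 15.26 m
P_cr = π²EI / L_e² = π² × 101×10⁹ × 1.808×10^-6 / 15.26² = 7.738×10^3 N

P_cr ≈ 7.74 kN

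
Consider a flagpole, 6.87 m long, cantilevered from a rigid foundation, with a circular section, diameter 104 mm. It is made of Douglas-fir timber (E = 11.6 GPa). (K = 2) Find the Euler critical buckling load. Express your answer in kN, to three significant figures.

P_cr ≈ 3.48 kN

I = πd⁴/64 = π×104⁴/64 = 5.743×10^6 mm⁴
I = 5.743×10^6 mm⁴ = 5.743×10^-6 m⁴
Effective length L_e = K·L = 2 × 6.87 = 13.74 m
P_cr = π²EI / L_e² = π² × 11.6×10⁹ × 5.743×10^-6 / 13.74² = 3.482×10^3 N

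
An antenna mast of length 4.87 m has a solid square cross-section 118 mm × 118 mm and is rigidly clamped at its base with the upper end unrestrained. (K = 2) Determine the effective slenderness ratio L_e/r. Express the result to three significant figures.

I = a⁴/12 = 118⁴/12 = 1.616×10^7 mm⁴
A = 1.392×10^4 mm²;  r_min = √(I/A) = √(1.616×10^7/1.392×10^4) = 34.06 mm
L_e = K·L = 2 × 4.87 m = 9.740 m = 9740.0 mm
λ = L_e / r_min = 9740.0 / 34.06 = 286

λ ≈ 286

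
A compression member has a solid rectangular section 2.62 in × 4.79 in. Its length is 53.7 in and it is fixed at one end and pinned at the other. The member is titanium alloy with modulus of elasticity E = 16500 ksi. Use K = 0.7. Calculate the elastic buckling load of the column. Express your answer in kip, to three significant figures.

P_cr ≈ 827 kip

Buckling occurs about the weak axis: I_min = h·b³/12 with b = 2.62 in (the shorter side).
I_min = 4.79×2.62³/12 = 7.179 in⁴
Effective length L_e = K·L = 0.7 × 53.7 = 37.59 in
P_cr = π²EI / L_e² = π² × 16500×10³ × 7.179 / 37.59² = 8.274×10^5 lb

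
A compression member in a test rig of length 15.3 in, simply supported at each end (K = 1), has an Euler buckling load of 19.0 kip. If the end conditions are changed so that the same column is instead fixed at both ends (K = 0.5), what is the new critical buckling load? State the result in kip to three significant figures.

P_cr ≈ 76.0 kip

P_cr ∝ 1/K², so P_cr,new = P_cr,old × (K_old/K_new)² = 19.0 × (1/0.5)²
= 19.0 × 4.000 = 76.0 kip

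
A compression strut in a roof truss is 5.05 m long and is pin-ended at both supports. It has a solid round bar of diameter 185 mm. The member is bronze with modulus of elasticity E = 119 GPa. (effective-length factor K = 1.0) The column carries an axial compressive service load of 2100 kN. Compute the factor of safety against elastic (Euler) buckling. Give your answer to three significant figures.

I = πd⁴/64 = π×185⁴/64 = 5.750×10^7 mm⁴
I = 5.750×10^7 mm⁴ = 5.750×10^-5 m⁴
Effective length L_e = K·L = 1 × 5.05 = 5.050 m
P_cr = π²EI / L_e² = π² × 119×10⁹ × 5.750×10^-5 / 5.050² = 2.648×10^6 N
Factor of safety n = P_cr / P = 2648.0 / 2100 = 1.26

n ≈ 1.26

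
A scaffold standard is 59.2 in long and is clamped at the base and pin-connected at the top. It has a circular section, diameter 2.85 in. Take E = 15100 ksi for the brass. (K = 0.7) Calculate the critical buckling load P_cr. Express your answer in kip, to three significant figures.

P_cr ≈ 281 kip

I = πd⁴/64 = π×2.85⁴/64 = 3.239 in⁴
Effective length L_e = K·L = 0.7 × 59.2 = 41.44 in
P_cr = π²EI / L_e² = π² × 15100×10³ × 3.239 / 41.44² = 2.811×10^5 lb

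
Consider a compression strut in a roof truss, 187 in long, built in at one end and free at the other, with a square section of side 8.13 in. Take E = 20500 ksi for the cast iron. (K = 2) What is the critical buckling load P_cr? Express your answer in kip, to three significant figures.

P_cr ≈ 527 kip

I = a⁴/12 = 8.13⁴/12 = 364.1 in⁴
Effective length L_e = K·L = 2 × 187 = 374.0 in
P_cr = π²EI / L_e² = π² × 20500×10³ × 364.1 / 374.0² = 5.266×10^5 lb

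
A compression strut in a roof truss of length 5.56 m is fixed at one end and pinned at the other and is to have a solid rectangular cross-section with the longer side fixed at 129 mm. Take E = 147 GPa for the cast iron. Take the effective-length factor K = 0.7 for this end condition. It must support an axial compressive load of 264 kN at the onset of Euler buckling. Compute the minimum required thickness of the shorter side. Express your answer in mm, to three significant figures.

b ≈ 63.5 mm

L_e = K·L = 0.7 × 5.56 = 3.892 m
Required I = P_cr·L_e²/(π²E) = 2.640×10^5 × 3.892² / (π² × 1.47×10^11) = 2.756×10^-6 m⁴
I_req = 2.756×10^6 mm⁴
Rectangle, weak axis: I_min = h·b³/12 with h = 129 mm fixed  ⇒  b = (12I/h)^(1/3) = 63.5 mm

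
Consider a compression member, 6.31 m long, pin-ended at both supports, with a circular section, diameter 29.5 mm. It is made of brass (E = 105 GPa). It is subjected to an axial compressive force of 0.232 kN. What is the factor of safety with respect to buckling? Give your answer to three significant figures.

I = πd⁴/64 = π×29.5⁴/64 = 3.718×10^4 mm⁴
I = 3.718×10^4 mm⁴ = 3.718×10^-8 m⁴
Effective length L_e = K·L = 1 × 6.31 = 6.310 m
P_cr = π²EI / L_e² = π² × 105×10⁹ × 3.718×10^-8 / 6.310² = 967.6 N
Factor of safety n = P_cr / P = 0.96758 / 0.232 = 4.17

n ≈ 4.17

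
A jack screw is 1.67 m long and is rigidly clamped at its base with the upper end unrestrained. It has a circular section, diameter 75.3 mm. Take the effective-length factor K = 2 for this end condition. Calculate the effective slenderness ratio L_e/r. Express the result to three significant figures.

λ ≈ 177

For a solid circle r = d/4 = 75.3/4 = 18.82 mm
L_e = K·L = 2 × 1.67 m = 3.340 m = 3340.0 mm
λ = L_e / r_min = 3340.0 / 18.82 = 177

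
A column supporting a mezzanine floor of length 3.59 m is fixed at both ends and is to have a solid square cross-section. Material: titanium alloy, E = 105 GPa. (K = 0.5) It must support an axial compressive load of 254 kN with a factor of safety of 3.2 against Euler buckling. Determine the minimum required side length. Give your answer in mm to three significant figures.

a ≈ 74.2 mm

Required P_cr = n·P = 3.2 × 254 = 812.8 kN
L_e = K·L = 0.5 × 3.59 = 1.795 m
Required I = P_cr·L_e²/(π²E) = 8.128×10^5 × 1.795² / (π² × 1.05×10^11) = 2.527×10^-6 m⁴
I_req = 2.527×10^6 mm⁴
Solid square: I = a⁴/12  ⇒  a = (12I)^(1/4) = (12×2.527×10^6)^(1/4) = 74.2 mm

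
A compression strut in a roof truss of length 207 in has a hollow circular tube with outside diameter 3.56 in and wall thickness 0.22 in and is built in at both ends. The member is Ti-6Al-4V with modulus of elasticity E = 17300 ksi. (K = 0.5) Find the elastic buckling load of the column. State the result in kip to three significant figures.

P_cr ≈ 51.5 kip

Inner diameter d_i = 3.56 − 2×0.22 = 3.120 in
I = π(d_o⁴ − d_i⁴)/64 = π(3.56⁴ − 3.120⁴)/64 = 3.233 in⁴
Effective length L_e = K·L = 0.5 × 207 = 103.5 in
P_cr = π²EI / L_e² = π² × 17300×10³ × 3.233 / 103.5² = 5.153×10^4 lb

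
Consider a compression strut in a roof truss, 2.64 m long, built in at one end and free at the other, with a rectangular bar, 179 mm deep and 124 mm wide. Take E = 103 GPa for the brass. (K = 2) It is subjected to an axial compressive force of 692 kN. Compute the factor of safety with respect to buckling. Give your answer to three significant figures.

Buckling occurs about the weak axis: I_min = h·b³/12 with b = 124 mm (the shorter side).
I_min = 179×124³/12 = 2.844×10^7 mm⁴
I = 2.844×10^7 mm⁴ = 2.844×10^-5 m⁴
Effective length L_e = K·L = 2 × 2.64 = 5.280 m
P_cr = π²EI / L_e² = π² × 103×10⁹ × 2.844×10^-5 / 5.280² = 1.037×10^6 N
Factor of safety n = P_cr / P = 1037.1 / 692 = 1.50

n ≈ 1.50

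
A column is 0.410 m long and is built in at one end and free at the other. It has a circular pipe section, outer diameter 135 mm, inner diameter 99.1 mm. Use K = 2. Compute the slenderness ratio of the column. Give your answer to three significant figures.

d_o = 135 mm, d_i = 99.1 mm
I = π(d_o⁴ − d_i⁴)/64 = π(135⁴ − 99.10⁴)/64 = 1.157×10^7 mm⁴
A = 6.601×10^3 mm²;  r_min = √(I/A) = √(1.157×10^7/6.601×10^3) = 41.87 mm
L_e = K·L = 2 × 0.410 m = 0.8200 m = 820.00 mm
λ = L_e / r_min = 820.00 / 41.87 = 19.6

λ ≈ 19.6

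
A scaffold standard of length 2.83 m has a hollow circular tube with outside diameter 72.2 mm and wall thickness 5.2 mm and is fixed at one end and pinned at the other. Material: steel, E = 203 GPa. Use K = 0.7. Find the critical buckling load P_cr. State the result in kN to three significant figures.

Inner diameter d_i = 72.2 − 2×5.2 = 61.80 mm
I = π(d_o⁴ − d_i⁴)/64 = π(72.2⁴ − 61.80⁴)/64 = 6.179×10^5 mm⁴
I = 6.179×10^5 mm⁴ = 6.179×10^-7 m⁴
Effective length L_e = K·L = 0.7 × 2.83 = 1.981 m
P_cr = π²EI / L_e² = π² × 203×10⁹ × 6.179×10^-7 / 1.981² = 3.154×10^5 N

P_cr ≈ 315 kN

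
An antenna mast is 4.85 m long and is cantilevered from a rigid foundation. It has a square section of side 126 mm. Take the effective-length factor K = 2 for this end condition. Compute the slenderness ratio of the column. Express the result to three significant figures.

λ ≈ 267

For a square r = a/√12 = 126/√12 = 36.37 mm
L_e = K·L = 2 × 4.85 m = 9.700 m = 9700.0 mm
λ = L_e / r_min = 9700.0 / 36.37 = 267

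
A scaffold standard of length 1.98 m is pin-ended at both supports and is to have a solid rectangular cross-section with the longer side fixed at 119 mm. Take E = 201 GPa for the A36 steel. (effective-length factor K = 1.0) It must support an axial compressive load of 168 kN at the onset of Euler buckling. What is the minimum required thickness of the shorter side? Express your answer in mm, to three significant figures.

L_e = K·L = 1 × 1.98 = 1.980 m
Required I = P_cr·L_e²/(π²E) = 1.680×10^5 × 1.980² / (π² × 2.01×10^11) = 3.320×10^-7 m⁴
I_req = 3.320×10^5 mm⁴
Rectangle, weak axis: I_min = h·b³/12 with h = 119 mm fixed  ⇒  b = (12I/h)^(1/3) = 32.2 mm

b ≈ 32.2 mm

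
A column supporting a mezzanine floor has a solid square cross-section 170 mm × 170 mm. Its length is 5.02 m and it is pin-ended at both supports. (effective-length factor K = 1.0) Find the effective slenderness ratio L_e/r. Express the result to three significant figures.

I = a⁴/12 = 170⁴/12 = 6.960×10^7 mm⁴
A = 2.890×10^4 mm²;  r_min = √(I/A) = √(6.960×10^7/2.890×10^4) = 49.07 mm
L_e = K·L = 1 × 5.02 m = 5.020 m = 5020.0 mm
λ = L_e / r_min = 5020.0 / 49.07 = 102

λ ≈ 102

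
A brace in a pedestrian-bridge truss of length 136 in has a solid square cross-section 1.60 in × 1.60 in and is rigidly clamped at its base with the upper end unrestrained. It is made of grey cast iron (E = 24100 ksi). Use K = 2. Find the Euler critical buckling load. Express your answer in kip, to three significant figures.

I = a⁴/12 = 1.60⁴/12 = 0.5461 in⁴
Effective length L_e = K·L = 2 × 136 = 272.0 in
P_cr = π²EI / L_e² = π² × 24100×10³ × 0.5461 / 272.0² = 1.756×10^3 lb

P_cr ≈ 1.76 kip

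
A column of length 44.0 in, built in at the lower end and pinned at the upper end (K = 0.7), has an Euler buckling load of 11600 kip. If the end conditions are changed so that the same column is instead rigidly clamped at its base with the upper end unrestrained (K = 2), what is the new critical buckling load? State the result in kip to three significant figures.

P_cr ≈ 1420 kip

P_cr ∝ 1/K², so P_cr,new = P_cr,old × (K_old/K_new)² = 11600 × (0.7/2)²
= 11600 × 0.1225 = 1420 kip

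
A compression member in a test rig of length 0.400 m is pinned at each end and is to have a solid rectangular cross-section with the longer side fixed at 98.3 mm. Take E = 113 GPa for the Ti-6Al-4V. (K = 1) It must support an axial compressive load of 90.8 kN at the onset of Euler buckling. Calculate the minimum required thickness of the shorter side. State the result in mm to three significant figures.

L_e = K·L = 1 × 0.400 = 0.4000 m
Required I = P_cr·L_e²/(π²E) = 9.080×10^4 × 0.4000² / (π² × 1.13×10^11) = 1.303×10^-8 m⁴
I_req = 1.303×10^4 mm⁴
Rectangle, weak axis: I_min = h·b³/12 with h = 98.3 mm fixed  ⇒  b = (12I/h)^(1/3) = 11.7 mm

b ≈ 11.7 mm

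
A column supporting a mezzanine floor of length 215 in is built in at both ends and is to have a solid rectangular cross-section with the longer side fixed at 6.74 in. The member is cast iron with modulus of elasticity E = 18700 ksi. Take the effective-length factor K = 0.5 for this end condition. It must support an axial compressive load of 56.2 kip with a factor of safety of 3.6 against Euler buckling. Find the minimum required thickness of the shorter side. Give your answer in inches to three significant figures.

b ≈ 2.83 in

Required P_cr = n·P = 3.6 × 56.2 = 202.3 kip
L_e = K·L = 0.5 × 215 = 107.5 in
Required I = P_cr·L_e²/(π²E) = 2.023×10^5 × 107.5² / (π² × 1.87×10^7) = 12.67 in⁴
Rectangle, weak axis: I_min = h·b³/12 with h = 6.74 in fixed  ⇒  b = (12I/h)^(1/3) = 2.83 in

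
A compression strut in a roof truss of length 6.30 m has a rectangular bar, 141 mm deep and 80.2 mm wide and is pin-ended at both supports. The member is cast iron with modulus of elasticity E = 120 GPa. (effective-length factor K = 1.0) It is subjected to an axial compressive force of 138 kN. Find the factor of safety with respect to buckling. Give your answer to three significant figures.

Buckling occurs about the weak axis: I_min = h·b³/12 with b = 80.2 mm (the shorter side).
I_min = 141×80.2³/12 = 6.061×10^6 mm⁴
I = 6.061×10^6 mm⁴ = 6.061×10^-6 m⁴
Effective length L_e = K·L = 1 × 6.30 = 6.300 m
P_cr = π²EI / L_e² = π² × 120×10⁹ × 6.061×10^-6 / 6.300² = 1.809×10^5 N
Factor of safety n = P_cr / P = 180.87 / 138 = 1.31

n ≈ 1.31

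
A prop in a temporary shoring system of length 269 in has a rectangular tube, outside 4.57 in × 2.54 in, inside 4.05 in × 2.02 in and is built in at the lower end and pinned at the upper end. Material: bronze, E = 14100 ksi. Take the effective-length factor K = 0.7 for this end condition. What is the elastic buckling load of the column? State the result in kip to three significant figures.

P_cr ≈ 13.6 kip

Weak-axis I_min = (h_o·b_o³ − h_i·b_i³)/12 with b_o = 2.54, b_i = 2.020 in (shorter outer/inner sides).
I_min = (4.57×2.54³ − 4.050×2.020³)/12 = 3.459 in⁴
Effective length L_e = K·L = 0.7 × 269 = 188.3 in
P_cr = π²EI / L_e² = π² × 14100×10³ × 3.459 / 188.3² = 1.358×10^4 lb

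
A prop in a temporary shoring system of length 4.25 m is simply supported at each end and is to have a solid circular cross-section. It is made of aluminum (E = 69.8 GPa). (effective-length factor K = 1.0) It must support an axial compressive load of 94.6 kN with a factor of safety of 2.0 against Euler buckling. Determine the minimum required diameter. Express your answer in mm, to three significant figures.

d ≈ 100 mm

Required P_cr = n·P = 2.0 × 94.6 = 189.2 kN
L_e = K·L = 1 × 4.25 = 4.250 m
Required I = P_cr·L_e²/(π²E) = 1.892×10^5 × 4.250² / (π² × 6.98×10^10) = 4.961×10^-6 m⁴
I_req = 4.961×10^6 mm⁴
Solid circle: I = πd⁴/64  ⇒  d = (64I/π)^(1/4) = (64×4.961×10^6/π)^(1/4) = 100 mm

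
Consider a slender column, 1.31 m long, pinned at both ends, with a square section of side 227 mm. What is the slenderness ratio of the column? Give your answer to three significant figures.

λ ≈ 20.0

I = a⁴/12 = 227⁴/12 = 2.213×10^8 mm⁴
A = 5.153×10^4 mm²;  r_min = √(I/A) = √(2.213×10^8/5.153×10^4) = 65.53 mm
L_e = K·L = 1 × 1.31 m = 1.310 m = 1310.0 mm
λ = L_e / r_min = 1310.0 / 65.53 = 20.0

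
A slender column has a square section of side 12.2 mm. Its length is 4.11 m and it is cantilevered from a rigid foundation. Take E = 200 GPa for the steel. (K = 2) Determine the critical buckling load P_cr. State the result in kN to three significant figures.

P_cr ≈ 0.0539 kN

I = a⁴/12 = 12.2⁴/12 = 1.846×10^3 mm⁴
I = 1.846×10^3 mm⁴ = 1.846×10^-9 m⁴
Effective length L_e = K·L = 2 × 4.11 = 8.220 m
P_cr = π²EI / L_e² = π² × 200×10⁹ × 1.846×10^-9 / 8.220² = 53.93 N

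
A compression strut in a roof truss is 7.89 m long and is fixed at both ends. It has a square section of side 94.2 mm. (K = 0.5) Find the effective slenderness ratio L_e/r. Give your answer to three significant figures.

λ ≈ 145

I = a⁴/12 = 94.2⁴/12 = 6.562×10^6 mm⁴
A = 8.874×10^3 mm²;  r_min = √(I/A) = √(6.562×10^6/8.874×10^3) = 27.19 mm
L_e = K·L = 0.5 × 7.89 m = 3.945 m = 3945.0 mm
λ = L_e / r_min = 3945.0 / 27.19 = 145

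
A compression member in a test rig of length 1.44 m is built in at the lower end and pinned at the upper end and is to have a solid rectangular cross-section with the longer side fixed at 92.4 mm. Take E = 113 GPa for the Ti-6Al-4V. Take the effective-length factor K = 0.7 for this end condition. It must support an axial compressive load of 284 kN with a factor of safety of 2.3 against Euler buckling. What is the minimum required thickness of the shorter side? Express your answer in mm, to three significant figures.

b ≈ 42.6 mm

Required P_cr = n·P = 2.3 × 284 = 653.2 kN
L_e = K·L = 0.7 × 1.44 = 1.008 m
Required I = P_cr·L_e²/(π²E) = 6.532×10^5 × 1.008² / (π² × 1.13×10^11) = 5.951×10^-7 m⁴
I_req = 5.951×10^5 mm⁴
Rectangle, weak axis: I_min = h·b³/12 with h = 92.4 mm fixed  ⇒  b = (12I/h)^(1/3) = 42.6 mm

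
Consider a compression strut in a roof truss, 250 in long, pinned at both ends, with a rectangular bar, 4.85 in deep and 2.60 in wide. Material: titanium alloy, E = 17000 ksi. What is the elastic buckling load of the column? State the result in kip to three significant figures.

P_cr ≈ 19.1 kip

Buckling occurs about the weak axis: I_min = h·b³/12 with b = 2.60 in (the shorter side).
I_min = 4.85×2.60³/12 = 7.104 in⁴
Effective length L_e = K·L = 1 × 250 = 250.0 in
P_cr = π²EI / L_e² = π² × 17000×10³ × 7.104 / 250.0² = 1.907×10^4 lb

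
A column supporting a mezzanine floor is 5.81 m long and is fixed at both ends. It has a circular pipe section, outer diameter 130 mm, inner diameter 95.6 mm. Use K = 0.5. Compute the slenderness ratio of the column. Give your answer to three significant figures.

λ ≈ 72.0

d_o = 130 mm, d_i = 95.6 mm
I = π(d_o⁴ − d_i⁴)/64 = π(130⁴ − 95.60⁴)/64 = 9.920×10^6 mm⁴
A = 6.095×10^3 mm²;  r_min = √(I/A) = √(9.920×10^6/6.095×10^3) = 40.34 mm
L_e = K·L = 0.5 × 5.81 m = 2.905 m = 2905.0 mm
λ = L_e / r_min = 2905.0 / 40.34 = 72.0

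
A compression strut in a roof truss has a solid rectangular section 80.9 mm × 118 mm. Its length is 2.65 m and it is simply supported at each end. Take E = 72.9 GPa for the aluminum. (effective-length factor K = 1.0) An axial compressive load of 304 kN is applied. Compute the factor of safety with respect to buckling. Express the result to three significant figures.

n ≈ 1.75

Buckling occurs about the weak axis: I_min = h·b³/12 with b = 80.9 mm (the shorter side).
I_min = 118×80.9³/12 = 5.207×10^6 mm⁴
I = 5.207×10^6 mm⁴ = 5.207×10^-6 m⁴
Effective length L_e = K·L = 1 × 2.65 = 2.650 m
P_cr = π²EI / L_e² = π² × 72.9×10⁹ × 5.207×10^-6 / 2.650² = 5.334×10^5 N
Factor of safety n = P_cr / P = 533.44 / 304 = 1.75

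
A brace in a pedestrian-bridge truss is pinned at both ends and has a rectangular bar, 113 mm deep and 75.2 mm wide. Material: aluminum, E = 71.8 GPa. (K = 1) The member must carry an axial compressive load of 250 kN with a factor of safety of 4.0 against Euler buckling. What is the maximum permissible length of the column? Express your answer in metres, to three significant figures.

Buckling occurs about the weak axis: I_min = h·b³/12 with b = 75.2 mm (the shorter side).
I_min = 113×75.2³/12 = 4.005×10^6 mm⁴
I = 4.005×10^-6 m⁴
Required critical load P_cr = n·P = 4.0 × 250 = 1000 kN = 1.000×10^6 N
From P_cr = π²EI/(K·L)²:  L = (1/K)·√(π²EI/P_cr) = (1/1)·√(π²×7.18×10^10×4.005×10^-6/1.000×10^6)
L = 1.68 m

L_max ≈ 1.68 m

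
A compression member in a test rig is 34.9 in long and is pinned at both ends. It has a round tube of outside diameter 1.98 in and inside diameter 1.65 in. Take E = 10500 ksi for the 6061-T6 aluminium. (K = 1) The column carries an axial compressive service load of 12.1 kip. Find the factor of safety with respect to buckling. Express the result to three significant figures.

d_o = 1.98 in, d_i = 1.65 in
I = π(d_o⁴ − d_i⁴)/64 = π(1.98⁴ − 1.650⁴)/64 = 0.3906 in⁴
Effective length L_e = K·L = 1 × 34.9 = 34.90 in
P_cr = π²EI / L_e² = π² × 10500×10³ × 0.3906 / 34.90² = 3.323×10^4 lb
Factor of safety n = P_cr / P = 33.234 / 12.1 = 2.75

n ≈ 2.75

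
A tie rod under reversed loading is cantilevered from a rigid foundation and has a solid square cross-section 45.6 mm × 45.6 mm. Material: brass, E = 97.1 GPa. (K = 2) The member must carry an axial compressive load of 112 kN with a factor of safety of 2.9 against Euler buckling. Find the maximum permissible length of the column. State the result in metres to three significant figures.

L_max ≈ 0.516 m

I = a⁴/12 = 45.6⁴/12 = 3.603×10^5 mm⁴
I = 3.603×10^-7 m⁴
Required critical load P_cr = n·P = 2.9 × 112 = 324.8 kN = 3.248×10^5 N
From P_cr = π²EI/(K·L)²:  L = (1/K)·√(π²EI/P_cr) = (1/2)·√(π²×9.71×10^10×3.603×10^-7/3.248×10^5)
L = 0.516 m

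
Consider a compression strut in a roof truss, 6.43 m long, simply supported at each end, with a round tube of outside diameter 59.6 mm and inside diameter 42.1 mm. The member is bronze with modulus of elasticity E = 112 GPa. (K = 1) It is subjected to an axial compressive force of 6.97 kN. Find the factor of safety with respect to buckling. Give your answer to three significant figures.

d_o = 59.6 mm, d_i = 42.1 mm
I = π(d_o⁴ − d_i⁴)/64 = π(59.6⁴ − 42.10⁴)/64 = 4.652×10^5 mm⁴
I = 4.652×10^5 mm⁴ = 4.652×10^-7 m⁴
Effective length L_e = K·L = 1 × 6.43 = 6.430 m
P_cr = π²EI / L_e² = π² × 112×10⁹ × 4.652×10^-7 / 6.430² = 1.244×10^4 N
Factor of safety n = P_cr / P = 12.437 / 6.97 = 1.78

n ≈ 1.78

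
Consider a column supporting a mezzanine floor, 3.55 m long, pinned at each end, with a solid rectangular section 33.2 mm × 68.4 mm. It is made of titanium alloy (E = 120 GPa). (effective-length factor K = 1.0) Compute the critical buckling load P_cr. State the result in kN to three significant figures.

Buckling occurs about the weak axis: I_min = h·b³/12 with b = 33.2 mm (the shorter side).
I_min = 68.4×33.2³/12 = 2.086×10^5 mm⁴
I = 2.086×10^5 mm⁴ = 2.086×10^-7 m⁴
Effective length L_e = K·L = 1 × 3.55 = 3.550 m
P_cr = π²EI / L_e² = π² × 120×10⁹ × 2.086×10^-7 / 3.550² = 1.960×10^4 N

P_cr ≈ 19.6 kN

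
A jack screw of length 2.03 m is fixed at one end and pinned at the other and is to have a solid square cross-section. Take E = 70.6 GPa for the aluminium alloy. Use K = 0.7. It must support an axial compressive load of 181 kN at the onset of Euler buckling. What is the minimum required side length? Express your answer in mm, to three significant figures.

a ≈ 50.1 mm

L_e = K·L = 0.7 × 2.03 = 1.421 m
Required I = P_cr·L_e²/(π²E) = 1.810×10^5 × 1.421² / (π² × 7.06×10^10) = 5.245×10^-7 m⁴
I_req = 5.245×10^5 mm⁴
Solid square: I = a⁴/12  ⇒  a = (12I)^(1/4) = (12×5.245×10^5)^(1/4) = 50.1 mm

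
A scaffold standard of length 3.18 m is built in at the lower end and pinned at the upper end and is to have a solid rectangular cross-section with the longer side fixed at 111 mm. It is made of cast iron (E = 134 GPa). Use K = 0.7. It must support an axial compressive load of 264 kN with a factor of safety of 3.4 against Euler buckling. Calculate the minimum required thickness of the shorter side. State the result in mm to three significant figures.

Required P_cr = n·P = 3.4 × 264 = 897.6 kN
L_e = K·L = 0.7 × 3.18 = 2.226 m
Required I = P_cr·L_e²/(π²E) = 8.976×10^5 × 2.226² / (π² × 1.34×10^11) = 3.363×10^-6 m⁴
I_req = 3.363×10^6 mm⁴
Rectangle, weak axis: I_min = h·b³/12 with h = 111 mm fixed  ⇒  b = (12I/h)^(1/3) = 71.4 mm

b ≈ 71.4 mm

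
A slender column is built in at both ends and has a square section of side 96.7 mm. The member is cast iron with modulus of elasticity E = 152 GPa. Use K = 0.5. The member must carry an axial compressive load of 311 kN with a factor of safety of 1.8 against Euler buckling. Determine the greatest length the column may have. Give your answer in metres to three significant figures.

I = a⁴/12 = 96.7⁴/12 = 7.287×10^6 mm⁴
I = 7.287×10^-6 m⁴
Required critical load P_cr = n·P = 1.8 × 311 = 559.8 kN = 5.598×10^5 N
From P_cr = π²EI/(K·L)²:  L = (1/K)·√(π²EI/P_cr) = (1/0.5)·√(π²×1.52×10^11×7.287×10^-6/5.598×10^5)
L = 8.84 m

L_max ≈ 8.84 m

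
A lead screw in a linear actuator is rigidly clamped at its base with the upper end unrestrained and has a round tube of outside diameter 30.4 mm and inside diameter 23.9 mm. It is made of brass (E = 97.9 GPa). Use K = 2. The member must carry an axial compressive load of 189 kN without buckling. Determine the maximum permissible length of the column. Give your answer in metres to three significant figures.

L_max ≈ 0.182 m

d_o = 30.4 mm, d_i = 23.9 mm
I = π(d_o⁴ − d_i⁴)/64 = π(30.4⁴ − 23.90⁴)/64 = 2.591×10^4 mm⁴
I = 2.591×10^-8 m⁴
At the buckling limit P_cr = P = 1.890×10^5 N
From P_cr = π²EI/(K·L)²:  L = (1/K)·√(π²EI/P_cr) = (1/2)·√(π²×9.79×10^10×2.591×10^-8/1.890×10^5)
L = 0.182 m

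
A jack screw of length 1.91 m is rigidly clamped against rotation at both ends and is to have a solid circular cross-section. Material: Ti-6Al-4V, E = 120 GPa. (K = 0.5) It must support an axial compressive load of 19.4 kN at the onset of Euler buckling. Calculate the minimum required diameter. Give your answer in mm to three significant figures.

d ≈ 23.5 mm

L_e = K·L = 0.5 × 1.91 = 0.9550 m
Required I = P_cr·L_e²/(π²E) = 1.940×10^4 × 0.9550² / (π² × 1.20×10^11) = 1.494×10^-8 m⁴
I_req = 1.494×10^4 mm⁴
Solid circle: I = πd⁴/64  ⇒  d = (64I/π)^(1/4) = (64×1.494×10^4/π)^(1/4) = 23.5 mm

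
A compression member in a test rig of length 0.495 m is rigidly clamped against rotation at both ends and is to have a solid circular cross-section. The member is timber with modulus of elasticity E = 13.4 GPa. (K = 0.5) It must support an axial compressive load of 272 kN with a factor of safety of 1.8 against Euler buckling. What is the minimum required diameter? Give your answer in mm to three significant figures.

Required P_cr = n·P = 1.8 × 272 = 489.6 kN
L_e = K·L = 0.5 × 0.495 = 0.2475 m
Required I = P_cr·L_e²/(π²E) = 4.896×10^5 × 0.2475² / (π² × 1.34×10^10) = 2.268×10^-7 m⁴
I_req = 2.268×10^5 mm⁴
Solid circle: I = πd⁴/64  ⇒  d = (64I/π)^(1/4) = (64×2.268×10^5/π)^(1/4) = 46.4 mm

d ≈ 46.4 mm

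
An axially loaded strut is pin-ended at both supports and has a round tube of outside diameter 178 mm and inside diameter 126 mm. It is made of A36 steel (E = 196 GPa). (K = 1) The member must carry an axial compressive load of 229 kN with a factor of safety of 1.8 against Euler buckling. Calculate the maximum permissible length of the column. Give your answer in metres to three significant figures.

L_max ≈ 13.2 m

d_o = 178 mm, d_i = 126 mm
I = π(d_o⁴ − d_i⁴)/64 = π(178⁴ − 126.0⁴)/64 = 3.691×10^7 mm⁴
I = 3.691×10^-5 m⁴
Required critical load P_cr = n·P = 1.8 × 229 = 412.2 kN = 4.122×10^5 N
From P_cr = π²EI/(K·L)²:  L = (1/K)·√(π²EI/P_cr) = (1/1)·√(π²×1.96×10^11×3.691×10^-5/4.122×10^5)
L = 13.2 m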